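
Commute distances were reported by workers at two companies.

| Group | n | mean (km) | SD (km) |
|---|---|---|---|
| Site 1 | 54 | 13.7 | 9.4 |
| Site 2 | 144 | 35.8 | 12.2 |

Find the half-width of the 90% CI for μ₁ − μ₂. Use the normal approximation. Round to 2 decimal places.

2.69

Per-group SEs: s₁/√n₁ = 9.4/√54 = 1.2792, s₂/√n₂ = 12.2/√144 = 1.0167.
Unpooled SE of the difference: √(1.63635264 + 1.03367889) = 1.6340.
Margin of error = z* · SE = 1.645 × 1.6340 = 2.6879.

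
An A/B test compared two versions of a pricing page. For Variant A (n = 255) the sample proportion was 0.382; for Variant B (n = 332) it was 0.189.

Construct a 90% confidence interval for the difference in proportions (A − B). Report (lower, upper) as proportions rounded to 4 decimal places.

(0.1317, 0.2543)

The two standard errors are √(0.3820×0.6180/255) = 0.03043 and √(0.1890×0.8110/332) = 0.02149.
Because the samples are independent, SE_diff = √(0.03043² + 0.02149²) = 0.03725.
Using z* = 1.645 for 90%, ME = 1.645 × 0.03725 = 0.06128.
p̂₁ − p̂₂ = 0.1930; interval 0.1930 ± 0.06128 gives (0.1317, 0.2543).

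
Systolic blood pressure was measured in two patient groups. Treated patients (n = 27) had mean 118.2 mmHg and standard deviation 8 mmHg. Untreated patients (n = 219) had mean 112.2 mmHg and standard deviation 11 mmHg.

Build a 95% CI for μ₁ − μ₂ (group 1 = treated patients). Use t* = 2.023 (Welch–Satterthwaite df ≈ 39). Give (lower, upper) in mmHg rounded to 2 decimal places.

Standard errors of each mean: 8/√27 = 1.5396 and 11/√219 = 0.7433.
SE(x̄₁ − x̄₂) = √(1.5396² + 0.7433²) = 1.7096 for independent samples with unequal variances.
With t* = 2.023, the margin is 2.023 × 1.7096 = 3.4585.
x̄₁ − x̄₂ = 118.2 − 112.2 = 6.0000; the interval is 6.0000 ± 3.4585 = (2.54, 9.46).

(2.54, 9.46)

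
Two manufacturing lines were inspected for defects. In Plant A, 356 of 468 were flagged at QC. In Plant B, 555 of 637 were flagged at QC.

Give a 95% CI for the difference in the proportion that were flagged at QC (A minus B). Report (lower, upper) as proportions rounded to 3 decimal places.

First, p̂₁ = 356/468 = 0.7607; p̂₂ = 555/637 = 0.8713.
The two standard errors are √(0.7607×0.2393/468) = 0.01972 and √(0.8713×0.1287/637) = 0.01327.
Because the samples are independent, SE_diff = √(0.01972² + 0.01327²) = 0.02377.
Using z* = 1.960 for 95%, ME = 1.960 × 0.02377 = 0.04659.
p̂₁ − p̂₂ = -0.1106; interval -0.1106 ± 0.04659 gives (-0.157, -0.064).

(-0.157, -0.064)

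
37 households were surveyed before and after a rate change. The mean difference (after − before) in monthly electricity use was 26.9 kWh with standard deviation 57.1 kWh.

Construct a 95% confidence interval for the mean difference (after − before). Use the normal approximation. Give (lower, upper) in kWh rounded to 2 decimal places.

This is a matched-pairs design, so SE = s_d/√n = 57.1/√37 = 9.3872.
Margin = 1.960 × 9.3872 = 18.3989; the interval is 26.9 ± 18.3989 = (8.50, 45.30).

(8.50, 45.30)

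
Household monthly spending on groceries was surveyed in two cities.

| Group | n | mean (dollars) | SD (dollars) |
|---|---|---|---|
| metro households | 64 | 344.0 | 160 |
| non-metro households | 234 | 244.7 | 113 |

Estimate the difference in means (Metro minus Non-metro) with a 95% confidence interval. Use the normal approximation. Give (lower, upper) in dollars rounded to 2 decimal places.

(57.51, 141.09)

Per-group SEs: s₁/√n₁ = 160/√64 = 20.0000, s₂/√n₂ = 113/√234 = 7.3870.
Unpooled SE of the difference: √(400.0 + 54.567769) = 21.3206.
Margin of error = z* · SE = 1.960 × 21.3206 = 41.7884.
x̄₁ − x̄₂ = 344.0 − 244.7 = 99.3000.
CI: 99.3000 ± 41.7884 = (57.51, 141.09).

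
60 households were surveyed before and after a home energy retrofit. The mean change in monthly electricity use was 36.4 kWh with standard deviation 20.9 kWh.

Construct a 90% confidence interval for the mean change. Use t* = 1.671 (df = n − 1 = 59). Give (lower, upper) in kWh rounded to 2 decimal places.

This is a matched-pairs design, so SE = s_d/√n = 20.9/√60 = 2.6982.
Margin = 1.671 × 2.6982 = 4.5087; the interval is 36.4 ± 4.5087 = (31.89, 40.91).

(31.89, 40.91)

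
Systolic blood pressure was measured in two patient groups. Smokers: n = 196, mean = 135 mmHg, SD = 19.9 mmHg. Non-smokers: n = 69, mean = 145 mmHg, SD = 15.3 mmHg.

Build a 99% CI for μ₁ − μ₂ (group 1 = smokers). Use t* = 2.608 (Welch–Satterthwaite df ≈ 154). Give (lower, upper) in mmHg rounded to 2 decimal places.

(-16.07, -3.93)

Per-group SEs: s₁/√n₁ = 19.9/√196 = 1.4214, s₂/√n₂ = 15.3/√69 = 1.8419.
Unpooled SE of the difference: √(2.02037796 + 3.39259561) = 2.3266.
Margin of error = t* · SE = 2.608 × 2.3266 = 6.0678.
x̄₁ − x̄₂ = 135 − 145 = -10.0000.
CI: -10.0000 ± 6.0678 = (-16.07, -3.93).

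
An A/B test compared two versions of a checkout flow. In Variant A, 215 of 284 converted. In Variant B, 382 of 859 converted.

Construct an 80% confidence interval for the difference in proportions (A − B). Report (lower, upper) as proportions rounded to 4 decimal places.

(0.2731, 0.3515)

p̂₁ = 215/284 = 0.7570 and p̂₂ = 382/859 = 0.4447.
SE₁ = √(p̂₁(1−p̂₁)/n₁) = √(0.7570·0.2430/284) = 0.02545; SE₂ = √(0.4447·0.5553/859) = 0.01696.
Independent samples: SE of the difference = √(SE₁² + SE₂²) = √(0.0006477025 + 0.0002876416) = 0.03058.
z* for 80% confidence is 1.282, so the margin of error is 1.282 × 0.03058 = 0.03920.
Point estimate p̂₁ − p̂₂ = 0.7570 − 0.4447 = 0.3123.
0.3123 ± 0.03920 → (0.2731, 0.3515).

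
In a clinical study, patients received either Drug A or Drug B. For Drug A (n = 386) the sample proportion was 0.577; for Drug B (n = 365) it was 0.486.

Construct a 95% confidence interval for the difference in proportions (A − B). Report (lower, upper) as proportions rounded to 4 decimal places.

Each SE is √(p̂(1−p̂)/n): √(0.5770·0.4230/386) = 0.02515 and √(0.4860·0.5140/365) = 0.02616.
SE(p̂₁ − p̂₂) = √(SE₁² + SE₂²) = √(0.0006325225 + 0.0006843456) = 0.03629, since the two samples are independent.
At 95% confidence z* = 1.960; margin = 1.960 × 0.03629 = 0.07113.
The difference is 0.5770 − 0.4860 = 0.0910, so the interval is 0.0910 ± 0.07113 = (0.0199, 0.1621).

(0.0199, 0.1621)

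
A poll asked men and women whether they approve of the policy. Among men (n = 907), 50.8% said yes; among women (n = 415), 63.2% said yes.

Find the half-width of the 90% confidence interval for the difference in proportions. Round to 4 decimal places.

The two standard errors are √(0.5080×0.4920/907) = 0.01660 and √(0.6320×0.3680/415) = 0.02367.
Because the samples are independent, SE_diff = √(0.01660² + 0.02367²) = 0.02891.
Using z* = 1.645 for 90%, ME = 1.645 × 0.02891 = 0.04756.

0.0476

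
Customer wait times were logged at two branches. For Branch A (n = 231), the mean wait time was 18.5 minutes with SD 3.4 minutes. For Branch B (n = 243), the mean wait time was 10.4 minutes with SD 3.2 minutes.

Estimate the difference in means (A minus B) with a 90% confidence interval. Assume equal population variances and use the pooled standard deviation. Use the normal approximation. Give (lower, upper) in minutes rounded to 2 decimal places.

(7.60, 8.60)

s_p = √[((n₁−1)s₁² + (n₂−1)s₂²)/(n₁+n₂−2)] = √[(230·3.4² + 242·3.2²)/472] = 3.2990.
SE = 3.2990·√(1/231 + 1/243) = 0.3032.
With z* = 1.645, margin = 1.645 × 0.3032 = 0.4988.
x̄₁ − x̄₂ = 18.5 − 10.4 = 8.1000; interval 8.1000 ± 0.4988 = (7.60, 8.60).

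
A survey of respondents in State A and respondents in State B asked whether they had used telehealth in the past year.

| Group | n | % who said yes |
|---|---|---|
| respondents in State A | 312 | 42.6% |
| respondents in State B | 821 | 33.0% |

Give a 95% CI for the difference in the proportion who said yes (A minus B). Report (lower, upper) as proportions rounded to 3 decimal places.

(0.032, 0.160)

The two standard errors are √(0.4260×0.5740/312) = 0.02800 and √(0.3300×0.6700/821) = 0.01641.
Because the samples are independent, SE_diff = √(0.02800² + 0.01641²) = 0.03245.
Using z* = 1.960 for 95%, ME = 1.960 × 0.03245 = 0.06360.
p̂₁ − p̂₂ = 0.0960; interval 0.0960 ± 0.06360 gives (0.032, 0.160).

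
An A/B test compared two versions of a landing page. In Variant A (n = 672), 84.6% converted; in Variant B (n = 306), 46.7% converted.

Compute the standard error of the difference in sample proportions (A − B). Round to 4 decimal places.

The two standard errors are √(0.8460×0.1540/672) = 0.01392 and √(0.4670×0.5330/306) = 0.02852.
Because the samples are independent, SE_diff = √(0.01392² + 0.02852²) = 0.03174.

0.0317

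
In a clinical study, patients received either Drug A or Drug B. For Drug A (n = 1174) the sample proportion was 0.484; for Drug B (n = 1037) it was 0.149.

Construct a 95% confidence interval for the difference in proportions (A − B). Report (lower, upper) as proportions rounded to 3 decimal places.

The two standard errors are √(0.4840×0.5160/1174) = 0.01459 and √(0.1490×0.8510/1037) = 0.01106.
Because the samples are independent, SE_diff = √(0.01459² + 0.01106²) = 0.01831.
Using z* = 1.960 for 95%, ME = 1.960 × 0.01831 = 0.03589.
p̂₁ − p̂₂ = 0.3350; interval 0.3350 ± 0.03589 gives (0.299, 0.371).

(0.299, 0.371)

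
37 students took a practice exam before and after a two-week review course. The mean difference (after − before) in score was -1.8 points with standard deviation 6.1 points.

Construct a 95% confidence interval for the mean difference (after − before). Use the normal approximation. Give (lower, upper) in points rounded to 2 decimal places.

(-3.77, 0.17)

This is a matched-pairs design, so SE = s_d/√n = 6.1/√37 = 1.0028.
Margin = 1.960 × 1.0028 = 1.9655; the interval is -1.8 ± 1.9655 = (-3.77, 0.17).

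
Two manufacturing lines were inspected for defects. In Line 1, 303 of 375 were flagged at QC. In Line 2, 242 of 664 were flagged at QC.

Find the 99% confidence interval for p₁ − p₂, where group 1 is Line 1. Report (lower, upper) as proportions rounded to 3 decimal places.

(0.372, 0.515)

First, p̂₁ = 303/375 = 0.8080; p̂₂ = 242/664 = 0.3645.
The two standard errors are √(0.8080×0.1920/375) = 0.02034 and √(0.3645×0.6355/664) = 0.01868.
Because the samples are independent, SE_diff = √(0.02034² + 0.01868²) = 0.02762.
Using z* = 2.576 for 99%, ME = 2.576 × 0.02762 = 0.07115.
p̂₁ − p̂₂ = 0.4435; interval 0.4435 ± 0.07115 gives (0.372, 0.515).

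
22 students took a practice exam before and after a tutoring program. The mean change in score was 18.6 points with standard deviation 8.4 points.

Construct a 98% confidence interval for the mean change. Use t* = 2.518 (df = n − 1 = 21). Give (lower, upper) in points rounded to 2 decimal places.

Paired design: SE = s_d/√n = 8.4/√22 = 1.7909.
t* = 2.518; margin of error = 2.518 × 1.7909 = 4.5095.
18.6 ± 4.5095 → (14.09, 23.11).

(14.09, 23.11)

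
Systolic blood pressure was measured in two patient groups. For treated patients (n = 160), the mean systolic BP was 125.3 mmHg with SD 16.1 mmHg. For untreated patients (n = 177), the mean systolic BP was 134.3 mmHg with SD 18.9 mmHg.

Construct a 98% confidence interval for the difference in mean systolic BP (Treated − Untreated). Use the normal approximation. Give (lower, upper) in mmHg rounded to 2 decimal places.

Per-group SEs: s₁/√n₁ = 16.1/√160 = 1.2728, s₂/√n₂ = 18.9/√177 = 1.4206.
Unpooled SE of the difference: √(1.62001984 + 2.01810436) = 1.9074.
Margin of error = z* · SE = 2.326 × 1.9074 = 4.4366.
x̄₁ − x̄₂ = 125.3 − 134.3 = -9.0000.
CI: -9.0000 ± 4.4366 = (-13.44, -4.56).

(-13.44, -4.56)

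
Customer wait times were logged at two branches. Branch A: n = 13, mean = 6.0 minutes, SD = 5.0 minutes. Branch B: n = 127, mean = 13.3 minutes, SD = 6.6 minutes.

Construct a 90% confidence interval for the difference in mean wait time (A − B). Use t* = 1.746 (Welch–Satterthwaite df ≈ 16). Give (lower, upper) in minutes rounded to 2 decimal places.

Per-group SEs: s₁/√n₁ = 5.0/√13 = 1.3868, s₂/√n₂ = 6.6/√127 = 0.5857.
Unpooled SE of the difference: √(1.92321424 + 0.34304449) = 1.5054.
Margin of error = t* · SE = 1.746 × 1.5054 = 2.6284.
x̄₁ − x̄₂ = 6.0 − 13.3 = -7.3000.
CI: -7.3000 ± 2.6284 = (-9.93, -4.67).

(-9.93, -4.67)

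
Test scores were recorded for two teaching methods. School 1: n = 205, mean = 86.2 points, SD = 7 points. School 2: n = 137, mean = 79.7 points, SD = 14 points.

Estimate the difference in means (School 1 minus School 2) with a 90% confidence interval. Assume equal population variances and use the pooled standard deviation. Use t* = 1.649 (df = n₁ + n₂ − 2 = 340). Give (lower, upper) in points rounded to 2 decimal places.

Pooled variance s_p² = [204·7² + 136·14²] / (205+137−2) = 107.8000, so s_p = 10.3827.
SE_diff = s_p·√(1/n₁ + 1/n₂) = 10.3827·√(1/205 + 1/137) = 1.1457.
t* = 1.649; margin = 1.649 × 1.1457 = 1.8893.
Difference = 86.2 − 79.7 = 6.5000.
6.5000 ± 1.8893 → (4.61, 8.39).

(4.61, 8.39)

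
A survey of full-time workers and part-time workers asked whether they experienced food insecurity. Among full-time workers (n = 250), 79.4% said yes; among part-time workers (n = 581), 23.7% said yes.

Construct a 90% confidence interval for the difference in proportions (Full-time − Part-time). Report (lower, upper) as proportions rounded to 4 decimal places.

Each SE is √(p̂(1−p̂)/n): √(0.7940·0.2060/250) = 0.02558 and √(0.2370·0.7630/581) = 0.01764.
SE(p̂₁ − p̂₂) = √(SE₁² + SE₂²) = √(0.0006543364 + 0.0003111696) = 0.03107, since the two samples are independent.
At 90% confidence z* = 1.645; margin = 1.645 × 0.03107 = 0.05111.
The difference is 0.7940 − 0.2370 = 0.5570, so the interval is 0.5570 ± 0.05111 = (0.5059, 0.6081).

(0.5059, 0.6081)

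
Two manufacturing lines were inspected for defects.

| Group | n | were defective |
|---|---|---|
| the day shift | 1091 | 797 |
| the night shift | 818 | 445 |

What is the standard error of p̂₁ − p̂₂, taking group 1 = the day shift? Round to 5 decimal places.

Sample proportions: 797/1091 = 0.7305, 445/818 = 0.5440.
Each SE is √(p̂(1−p̂)/n): √(0.7305·0.2695/1091) = 0.01343 and √(0.5440·0.4560/818) = 0.01741.
SE(p̂₁ − p̂₂) = √(SE₁² + SE₂²) = √(0.0001803649 + 0.0003031081) = 0.02199, since the two samples are independent.

0.02199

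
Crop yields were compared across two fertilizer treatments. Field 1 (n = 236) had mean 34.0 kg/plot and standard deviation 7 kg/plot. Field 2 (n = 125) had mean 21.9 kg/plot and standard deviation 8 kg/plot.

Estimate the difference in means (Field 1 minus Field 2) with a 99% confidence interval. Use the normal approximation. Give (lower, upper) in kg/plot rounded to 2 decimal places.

SE₁ = s₁/√n₁ = 7/√236 = 0.4557; SE₂ = 8/√125 = 0.7155.
Independent samples, unequal variances: SE_diff = √(SE₁² + SE₂²) = √(0.20766249 + 0.51194025) = 0.8483.
z* = 2.576, so margin of error = 2.576 × 0.8483 = 2.1852.
Difference in means = 34.0 − 21.9 = 12.1000.
12.1000 ± 2.1852 → (9.91, 14.29).

(9.91, 14.29)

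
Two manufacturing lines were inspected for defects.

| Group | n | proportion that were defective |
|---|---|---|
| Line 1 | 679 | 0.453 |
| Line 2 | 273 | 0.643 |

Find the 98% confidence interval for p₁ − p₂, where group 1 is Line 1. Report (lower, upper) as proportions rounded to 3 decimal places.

(-0.271, -0.109)

Each SE is √(p̂(1−p̂)/n): √(0.4530·0.5470/679) = 0.01910 and √(0.6430·0.3570/273) = 0.02900.
SE(p̂₁ − p̂₂) = √(SE₁² + SE₂²) = √(0.00036481 + 0.000841) = 0.03472, since the two samples are independent.
At 98% confidence z* = 2.326; margin = 2.326 × 0.03472 = 0.08076.
The difference is 0.4530 − 0.6430 = -0.1900, so the interval is -0.1900 ± 0.08076 = (-0.271, -0.109).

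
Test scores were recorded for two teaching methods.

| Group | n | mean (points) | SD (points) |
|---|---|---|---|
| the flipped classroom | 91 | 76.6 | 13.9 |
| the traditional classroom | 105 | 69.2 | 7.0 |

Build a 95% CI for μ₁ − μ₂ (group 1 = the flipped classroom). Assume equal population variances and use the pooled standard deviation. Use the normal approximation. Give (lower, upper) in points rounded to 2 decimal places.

(4.38, 10.42)

s_p = √[((n₁−1)s₁² + (n₂−1)s₂²)/(n₁+n₂−2)] = √[(90·13.9² + 104·7.0²)/194] = 10.7658.
SE = 10.7658·√(1/91 + 1/105) = 1.5419.
With z* = 1.960, margin = 1.960 × 1.5419 = 3.0221.
x̄₁ − x̄₂ = 76.6 − 69.2 = 7.4000; interval 7.4000 ± 3.0221 = (4.38, 10.42).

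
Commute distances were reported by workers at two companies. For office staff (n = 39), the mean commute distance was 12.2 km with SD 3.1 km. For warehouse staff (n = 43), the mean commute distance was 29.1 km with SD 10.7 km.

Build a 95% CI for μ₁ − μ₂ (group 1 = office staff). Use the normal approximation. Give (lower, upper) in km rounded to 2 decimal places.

Standard errors of each mean: 3.1/√39 = 0.4964 and 10.7/√43 = 1.6317.
SE(x̄₁ − x̄₂) = √(0.4964² + 1.6317²) = 1.7055 for independent samples with unequal variances.
With z* = 1.960, the margin is 1.960 × 1.7055 = 3.3428.
x̄₁ − x̄₂ = 12.2 − 29.1 = -16.9000; the interval is -16.9000 ± 3.3428 = (-20.24, -13.56).

(-20.24, -13.56)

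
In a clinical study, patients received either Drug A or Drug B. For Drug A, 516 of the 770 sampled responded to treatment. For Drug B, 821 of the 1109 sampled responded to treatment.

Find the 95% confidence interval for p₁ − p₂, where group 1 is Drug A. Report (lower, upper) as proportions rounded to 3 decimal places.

(-0.112, -0.028)

Sample proportions: 516/770 = 0.6701, 821/1109 = 0.7403.
Each SE is √(p̂(1−p̂)/n): √(0.6701·0.3299/770) = 0.01694 and √(0.7403·0.2597/1109) = 0.01317.
SE(p̂₁ − p̂₂) = √(SE₁² + SE₂²) = √(0.0002869636 + 0.0001734489) = 0.02146, since the two samples are independent.
At 95% confidence z* = 1.960; margin = 1.960 × 0.02146 = 0.04206.
The difference is 0.6701 − 0.7403 = -0.0702, so the interval is -0.0702 ± 0.04206 = (-0.112, -0.028).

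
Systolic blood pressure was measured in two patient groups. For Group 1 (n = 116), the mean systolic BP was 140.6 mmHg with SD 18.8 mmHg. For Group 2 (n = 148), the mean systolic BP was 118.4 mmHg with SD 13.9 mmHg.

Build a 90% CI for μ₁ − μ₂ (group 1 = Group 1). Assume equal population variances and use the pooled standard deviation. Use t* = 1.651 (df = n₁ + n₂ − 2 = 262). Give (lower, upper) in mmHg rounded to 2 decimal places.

(18.88, 25.52)

Pooled variance s_p² = [115·18.8² + 147·13.9²] / (116+148−2) = 263.5400, so s_p = 16.2339.
SE_diff = s_p·√(1/n₁ + 1/n₂) = 16.2339·√(1/116 + 1/148) = 2.0131.
t* = 1.651; margin = 1.651 × 2.0131 = 3.3236.
Difference = 140.6 − 118.4 = 22.2000.
22.2000 ± 3.3236 → (18.88, 25.52).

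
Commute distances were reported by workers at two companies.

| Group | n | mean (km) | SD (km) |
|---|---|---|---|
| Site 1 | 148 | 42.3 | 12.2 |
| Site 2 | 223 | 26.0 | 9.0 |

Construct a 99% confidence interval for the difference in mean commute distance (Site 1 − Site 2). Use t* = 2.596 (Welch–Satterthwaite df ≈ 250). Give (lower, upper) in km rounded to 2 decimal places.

(13.26, 19.34)

Standard errors of each mean: 12.2/√148 = 1.0028 and 9.0/√223 = 0.6027.
SE(x̄₁ − x̄₂) = √(1.0028² + 0.6027²) = 1.1700 for independent samples with unequal variances.
With t* = 2.596, the margin is 2.596 × 1.1700 = 3.0373.
x̄₁ − x̄₂ = 42.3 − 26.0 = 16.3000; the interval is 16.3000 ± 3.0373 = (13.26, 19.34).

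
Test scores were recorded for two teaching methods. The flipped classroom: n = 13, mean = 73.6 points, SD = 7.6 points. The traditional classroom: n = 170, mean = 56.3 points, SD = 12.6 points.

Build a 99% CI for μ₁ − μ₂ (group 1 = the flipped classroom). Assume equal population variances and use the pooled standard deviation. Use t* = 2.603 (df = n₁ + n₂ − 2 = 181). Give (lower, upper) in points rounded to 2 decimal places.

(8.06, 26.54)

s_p = √[((n₁−1)s₁² + (n₂−1)s₂²)/(n₁+n₂−2)] = √[(12·7.6² + 169·12.6²)/181] = 12.3314.
SE = 12.3314·√(1/13 + 1/170) = 3.5485.
With t* = 2.603, margin = 2.603 × 3.5485 = 9.2367.
x̄₁ − x̄₂ = 73.6 − 56.3 = 17.3000; interval 17.3000 ± 9.2367 = (8.06, 26.54).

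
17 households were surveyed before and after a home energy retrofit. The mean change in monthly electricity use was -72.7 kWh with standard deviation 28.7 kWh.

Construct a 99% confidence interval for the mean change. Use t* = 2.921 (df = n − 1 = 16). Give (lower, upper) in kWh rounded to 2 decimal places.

(-93.03, -52.37)

Paired design: SE = s_d/√n = 28.7/√17 = 6.9608.
t* = 2.921; margin of error = 2.921 × 6.9608 = 20.3325.
-72.7 ± 20.3325 → (-93.03, -52.37).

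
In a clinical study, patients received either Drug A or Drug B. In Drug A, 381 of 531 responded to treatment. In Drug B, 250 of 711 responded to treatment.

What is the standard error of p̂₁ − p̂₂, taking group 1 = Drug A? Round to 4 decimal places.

0.0265

Sample proportions: 381/531 = 0.7175, 250/711 = 0.3516.
Each SE is √(p̂(1−p̂)/n): √(0.7175·0.2825/531) = 0.01954 and √(0.3516·0.6484/711) = 0.01791.
SE(p̂₁ − p̂₂) = √(SE₁² + SE₂²) = √(0.0003818116 + 0.0003207681) = 0.02651, since the two samples are independent.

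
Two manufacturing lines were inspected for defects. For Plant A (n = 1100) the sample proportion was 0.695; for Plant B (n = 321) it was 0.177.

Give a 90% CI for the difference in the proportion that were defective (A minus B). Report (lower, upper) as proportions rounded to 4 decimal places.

(0.4762, 0.5598)

SE₁ = √(p̂₁(1−p̂₁)/n₁) = √(0.6950·0.3050/1100) = 0.01388; SE₂ = √(0.1770·0.8230/321) = 0.02130.
Independent samples: SE of the difference = √(SE₁² + SE₂²) = √(0.0001926544 + 0.00045369) = 0.02542.
z* for 90% confidence is 1.645, so the margin of error is 1.645 × 0.02542 = 0.04182.
Point estimate p̂₁ − p̂₂ = 0.6950 − 0.1770 = 0.5180.
0.5180 ± 0.04182 → (0.4762, 0.5598).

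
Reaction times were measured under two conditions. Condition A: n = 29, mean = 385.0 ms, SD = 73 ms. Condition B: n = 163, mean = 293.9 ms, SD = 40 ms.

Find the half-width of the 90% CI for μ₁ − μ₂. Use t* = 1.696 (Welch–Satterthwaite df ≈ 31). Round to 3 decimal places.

Per-group SEs: s₁/√n₁ = 73/√29 = 13.5558, s₂/√n₂ = 40/√163 = 3.1330.
Unpooled SE of the difference: √(183.75971364 + 9.815689) = 13.9131.
Margin of error = t* · SE = 1.696 × 13.9131 = 23.5966.

23.597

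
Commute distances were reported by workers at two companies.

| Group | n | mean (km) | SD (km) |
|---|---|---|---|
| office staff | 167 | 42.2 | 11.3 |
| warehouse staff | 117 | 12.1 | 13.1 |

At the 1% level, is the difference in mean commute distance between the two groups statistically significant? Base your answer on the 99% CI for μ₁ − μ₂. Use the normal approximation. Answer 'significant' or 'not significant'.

significant

Per-group SEs: s₁/√n₁ = 11.3/√167 = 0.8744, s₂/√n₂ = 13.1/√117 = 1.2111.
Unpooled SE of the difference: √(0.76457536 + 1.46676321) = 1.4938.
Margin of error = z* · SE = 2.576 × 1.4938 = 3.8480.
x̄₁ − x̄₂ = 42.2 − 12.1 = 30.1000.
CI: 30.1000 ± 3.8480 = (26.2520, 33.9480).
The interval (26.2520, 33.9480) does not contain 0, so the difference is significant.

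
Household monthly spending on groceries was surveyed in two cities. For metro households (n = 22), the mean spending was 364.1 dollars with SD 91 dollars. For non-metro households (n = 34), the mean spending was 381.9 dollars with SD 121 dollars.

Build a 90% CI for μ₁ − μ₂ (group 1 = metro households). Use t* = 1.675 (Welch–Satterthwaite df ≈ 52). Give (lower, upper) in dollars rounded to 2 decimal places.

Standard errors of each mean: 91/√22 = 19.4013 and 121/√34 = 20.7513.
SE(x̄₁ − x̄₂) = √(19.4013² + 20.7513²) = 28.4082 for independent samples with unequal variances.
With t* = 1.675, the margin is 1.675 × 28.4082 = 47.5837.
x̄₁ − x̄₂ = 364.1 − 381.9 = -17.8000; the interval is -17.8000 ± 47.5837 = (-65.38, 29.78).

(-65.38, 29.78)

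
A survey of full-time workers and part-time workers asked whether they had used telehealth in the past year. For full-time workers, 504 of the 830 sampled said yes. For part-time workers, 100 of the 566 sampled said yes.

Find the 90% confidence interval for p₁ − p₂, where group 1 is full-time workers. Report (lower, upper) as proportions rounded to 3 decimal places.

(0.392, 0.469)

First, p̂₁ = 504/830 = 0.6072; p̂₂ = 100/566 = 0.1767.
The two standard errors are √(0.6072×0.3928/830) = 0.01695 and √(0.1767×0.8233/566) = 0.01603.
Because the samples are independent, SE_diff = √(0.01695² + 0.01603²) = 0.02333.
Using z* = 1.645 for 90%, ME = 1.645 × 0.02333 = 0.03838.
p̂₁ − p̂₂ = 0.4305; interval 0.4305 ± 0.03838 gives (0.392, 0.469).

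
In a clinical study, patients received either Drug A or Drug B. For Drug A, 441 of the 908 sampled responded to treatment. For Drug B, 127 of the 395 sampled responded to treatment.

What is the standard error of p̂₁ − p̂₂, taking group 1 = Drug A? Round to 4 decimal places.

0.0288

First, p̂₁ = 441/908 = 0.4857; p̂₂ = 127/395 = 0.3215.
The two standard errors are √(0.4857×0.5143/908) = 0.01659 and √(0.3215×0.6785/395) = 0.02350.
Because the samples are independent, SE_diff = √(0.01659² + 0.02350²) = 0.02877.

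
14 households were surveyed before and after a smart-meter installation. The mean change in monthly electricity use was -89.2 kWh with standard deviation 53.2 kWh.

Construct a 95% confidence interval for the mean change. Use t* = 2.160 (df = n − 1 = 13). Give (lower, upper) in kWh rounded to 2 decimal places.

(-119.91, -58.49)

Paired design: SE = s_d/√n = 53.2/√14 = 14.2183.
t* = 2.160; margin of error = 2.160 × 14.2183 = 30.7115.
-89.2 ± 30.7115 → (-119.91, -58.49).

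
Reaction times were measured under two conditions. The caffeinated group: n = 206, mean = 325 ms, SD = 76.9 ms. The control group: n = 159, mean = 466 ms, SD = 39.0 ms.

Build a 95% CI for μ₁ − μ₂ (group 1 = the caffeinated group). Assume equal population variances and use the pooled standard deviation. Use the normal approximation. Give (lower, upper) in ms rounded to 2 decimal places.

(-154.09, -127.91)

s_p = √[((n₁−1)s₁² + (n₂−1)s₂²)/(n₁+n₂−2)] = √[(205·76.9² + 158·39.0²)/363] = 63.2588.
SE = 63.2588·√(1/206 + 1/159) = 6.6778.
With z* = 1.960, margin = 1.960 × 6.6778 = 13.0885.
x̄₁ − x̄₂ = 325 − 466 = -141.0000; interval -141.0000 ± 13.0885 = (-154.09, -127.91).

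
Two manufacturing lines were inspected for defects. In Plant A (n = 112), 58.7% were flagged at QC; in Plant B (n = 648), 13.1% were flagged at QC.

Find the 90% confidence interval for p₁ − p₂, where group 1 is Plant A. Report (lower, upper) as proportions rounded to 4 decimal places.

(0.3764, 0.5356)

SE₁ = √(p̂₁(1−p̂₁)/n₁) = √(0.5870·0.4130/112) = 0.04652; SE₂ = √(0.1310·0.8690/648) = 0.01325.
Independent samples: SE of the difference = √(SE₁² + SE₂²) = √(0.0021641104 + 0.0001755625) = 0.04837.
z* for 90% confidence is 1.645, so the margin of error is 1.645 × 0.04837 = 0.07957.
Point estimate p̂₁ − p̂₂ = 0.5870 − 0.1310 = 0.4560.
0.4560 ± 0.07957 → (0.3764, 0.5356).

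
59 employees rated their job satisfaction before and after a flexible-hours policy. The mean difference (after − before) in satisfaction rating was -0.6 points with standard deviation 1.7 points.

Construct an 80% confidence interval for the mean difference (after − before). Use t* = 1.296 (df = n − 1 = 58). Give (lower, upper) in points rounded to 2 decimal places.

(-0.89, -0.31)

Paired design: SE = s_d/√n = 1.7/√59 = 0.2213.
t* = 1.296; margin of error = 1.296 × 0.2213 = 0.2868.
-0.6 ± 0.2868 → (-0.89, -0.31).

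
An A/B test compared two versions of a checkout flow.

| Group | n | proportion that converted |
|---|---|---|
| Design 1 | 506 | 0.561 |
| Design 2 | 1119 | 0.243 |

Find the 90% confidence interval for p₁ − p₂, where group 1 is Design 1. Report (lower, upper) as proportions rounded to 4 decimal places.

The two standard errors are √(0.5610×0.4390/506) = 0.02206 and √(0.2430×0.7570/1119) = 0.01282.
Because the samples are independent, SE_diff = √(0.02206² + 0.01282²) = 0.02551.
Using z* = 1.645 for 90%, ME = 1.645 × 0.02551 = 0.04196.
p̂₁ − p̂₂ = 0.3180; interval 0.3180 ± 0.04196 gives (0.2760, 0.3600).

(0.2760, 0.3600)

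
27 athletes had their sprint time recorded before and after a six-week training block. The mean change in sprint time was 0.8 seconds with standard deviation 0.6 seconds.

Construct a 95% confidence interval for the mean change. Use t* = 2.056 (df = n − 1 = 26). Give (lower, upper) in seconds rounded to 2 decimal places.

This is a matched-pairs design, so SE = s_d/√n = 0.6/√27 = 0.1155.
Margin = 2.056 × 0.1155 = 0.2375; the interval is 0.8 ± 0.2375 = (0.56, 1.04).

(0.56, 1.04)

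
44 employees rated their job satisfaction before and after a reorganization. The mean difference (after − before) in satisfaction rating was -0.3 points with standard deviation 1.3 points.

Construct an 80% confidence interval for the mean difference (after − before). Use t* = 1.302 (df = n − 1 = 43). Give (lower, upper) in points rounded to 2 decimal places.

(-0.56, -0.04)

Paired design: SE = s_d/√n = 1.3/√44 = 0.1960.
t* = 1.302; margin of error = 1.302 × 0.1960 = 0.2552.
-0.3 ± 0.2552 → (-0.56, -0.04).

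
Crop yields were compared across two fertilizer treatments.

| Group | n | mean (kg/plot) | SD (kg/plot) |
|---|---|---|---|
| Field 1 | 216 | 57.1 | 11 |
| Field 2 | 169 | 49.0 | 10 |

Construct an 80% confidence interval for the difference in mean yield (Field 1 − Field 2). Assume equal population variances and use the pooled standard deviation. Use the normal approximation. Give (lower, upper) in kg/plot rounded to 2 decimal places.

(6.71, 9.49)

s_p = √[((n₁−1)s₁² + (n₂−1)s₂²)/(n₁+n₂−2)] = √[(215·11² + 168·10²)/383] = 10.5730.
SE = 10.5730·√(1/216 + 1/169) = 1.0858.
With z* = 1.282, margin = 1.282 × 1.0858 = 1.3920.
x̄₁ − x̄₂ = 57.1 − 49.0 = 8.1000; interval 8.1000 ± 1.3920 = (6.71, 9.49).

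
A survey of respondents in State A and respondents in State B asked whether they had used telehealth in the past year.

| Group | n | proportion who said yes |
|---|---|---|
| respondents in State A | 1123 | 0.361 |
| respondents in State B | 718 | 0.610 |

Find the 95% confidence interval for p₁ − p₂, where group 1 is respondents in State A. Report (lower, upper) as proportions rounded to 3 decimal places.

(-0.294, -0.204)

The two standard errors are √(0.3610×0.6390/1123) = 0.01433 and √(0.6100×0.3900/718) = 0.01820.
Because the samples are independent, SE_diff = √(0.01433² + 0.01820²) = 0.02316.
Using z* = 1.960 for 95%, ME = 1.960 × 0.02316 = 0.04539.
p̂₁ − p̂₂ = -0.2490; interval -0.2490 ± 0.04539 gives (-0.294, -0.204).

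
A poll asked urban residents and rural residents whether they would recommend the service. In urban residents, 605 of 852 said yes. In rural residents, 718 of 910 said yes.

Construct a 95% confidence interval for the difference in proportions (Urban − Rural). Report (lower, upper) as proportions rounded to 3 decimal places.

First, p̂₁ = 605/852 = 0.7101; p̂₂ = 718/910 = 0.7890.
The two standard errors are √(0.7101×0.2899/852) = 0.01554 and √(0.7890×0.2110/910) = 0.01353.
Because the samples are independent, SE_diff = √(0.01554² + 0.01353²) = 0.02060.
Using z* = 1.960 for 95%, ME = 1.960 × 0.02060 = 0.04038.
p̂₁ − p̂₂ = -0.0789; interval -0.0789 ± 0.04038 gives (-0.119, -0.039).

(-0.119, -0.039)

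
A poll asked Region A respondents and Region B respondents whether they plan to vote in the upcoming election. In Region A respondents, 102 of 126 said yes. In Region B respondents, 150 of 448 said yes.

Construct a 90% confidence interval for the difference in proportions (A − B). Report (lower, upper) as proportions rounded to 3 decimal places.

(0.406, 0.543)

p̂₁ = 102/126 = 0.8095 and p̂₂ = 150/448 = 0.3348.
SE₁ = √(p̂₁(1−p̂₁)/n₁) = √(0.8095·0.1905/126) = 0.03498; SE₂ = √(0.3348·0.6652/448) = 0.02230.
Independent samples: SE of the difference = √(SE₁² + SE₂²) = √(0.0012236004 + 0.00049729) = 0.04148.
z* for 90% confidence is 1.645, so the margin of error is 1.645 × 0.04148 = 0.06823.
Point estimate p̂₁ − p̂₂ = 0.8095 − 0.3348 = 0.4747.
0.4747 ± 0.06823 → (0.406, 0.543).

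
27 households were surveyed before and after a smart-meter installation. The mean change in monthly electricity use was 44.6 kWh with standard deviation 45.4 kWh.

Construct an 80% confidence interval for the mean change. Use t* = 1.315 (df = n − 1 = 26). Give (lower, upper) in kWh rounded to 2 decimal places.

Paired design: SE = s_d/√n = 45.4/√27 = 8.7372.
t* = 1.315; margin of error = 1.315 × 8.7372 = 11.4894.
44.6 ± 11.4894 → (33.11, 56.09).

(33.11, 56.09)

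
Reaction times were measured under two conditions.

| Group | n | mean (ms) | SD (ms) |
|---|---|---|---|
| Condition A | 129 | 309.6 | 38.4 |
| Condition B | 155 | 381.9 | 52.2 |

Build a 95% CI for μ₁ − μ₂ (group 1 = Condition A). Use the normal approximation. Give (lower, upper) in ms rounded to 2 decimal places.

Per-group SEs: s₁/√n₁ = 38.4/√129 = 3.3809, s₂/√n₂ = 52.2/√155 = 4.1928.
Unpooled SE of the difference: √(11.43048481 + 17.57957184) = 5.3861.
Margin of error = z* · SE = 1.960 × 5.3861 = 10.5568.
x̄₁ − x̄₂ = 309.6 − 381.9 = -72.3000.
CI: -72.3000 ± 10.5568 = (-82.86, -61.74).

(-82.86, -61.74)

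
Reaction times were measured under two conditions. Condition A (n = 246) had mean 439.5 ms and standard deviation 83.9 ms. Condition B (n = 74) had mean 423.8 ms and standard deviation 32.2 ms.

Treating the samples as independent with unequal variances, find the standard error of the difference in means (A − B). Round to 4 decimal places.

Standard errors of each mean: 83.9/√246 = 5.3493 and 32.2/√74 = 3.7432.
SE(x̄₁ − x̄₂) = √(5.3493² + 3.7432²) = 6.5289 for independent samples with unequal variances.

6.5289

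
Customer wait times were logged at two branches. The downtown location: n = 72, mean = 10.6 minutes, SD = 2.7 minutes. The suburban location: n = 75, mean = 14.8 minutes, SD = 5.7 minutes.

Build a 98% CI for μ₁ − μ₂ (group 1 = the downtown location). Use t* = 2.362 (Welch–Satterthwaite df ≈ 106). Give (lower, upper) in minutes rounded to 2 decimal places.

Standard errors of each mean: 2.7/√72 = 0.3182 and 5.7/√75 = 0.6582.
SE(x̄₁ − x̄₂) = √(0.3182² + 0.6582²) = 0.7311 for independent samples with unequal variances.
With t* = 2.362, the margin is 2.362 × 0.7311 = 1.7269.
x̄₁ − x̄₂ = 10.6 − 14.8 = -4.2000; the interval is -4.2000 ± 1.7269 = (-5.93, -2.47).

(-5.93, -2.47)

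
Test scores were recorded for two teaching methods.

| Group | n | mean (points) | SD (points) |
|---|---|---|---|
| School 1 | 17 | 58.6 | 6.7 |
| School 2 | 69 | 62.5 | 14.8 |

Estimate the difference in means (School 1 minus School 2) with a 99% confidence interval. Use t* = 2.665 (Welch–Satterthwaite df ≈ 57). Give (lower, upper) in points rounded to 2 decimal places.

SE₁ = s₁/√n₁ = 6.7/√17 = 1.6250; SE₂ = 14.8/√69 = 1.7817.
Independent samples, unequal variances: SE_diff = √(SE₁² + SE₂²) = √(2.640625 + 3.17445489) = 2.4114.
t* = 2.665, so margin of error = 2.665 × 2.4114 = 6.4264.
Difference in means = 58.6 − 62.5 = -3.9000.
-3.9000 ± 6.4264 → (-10.33, 2.53).

(-10.33, 2.53)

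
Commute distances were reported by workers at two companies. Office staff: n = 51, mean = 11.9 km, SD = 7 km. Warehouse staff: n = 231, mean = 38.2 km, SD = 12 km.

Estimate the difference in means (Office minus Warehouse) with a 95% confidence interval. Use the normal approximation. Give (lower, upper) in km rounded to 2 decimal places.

(-28.77, -23.83)

SE₁ = s₁/√n₁ = 7/√51 = 0.9802; SE₂ = 12/√231 = 0.7895.
Independent samples, unequal variances: SE_diff = √(SE₁² + SE₂²) = √(0.96079204 + 0.62331025) = 1.2586.
z* = 1.960, so margin of error = 1.960 × 1.2586 = 2.4669.
Difference in means = 11.9 − 38.2 = -26.3000.
-26.3000 ± 2.4669 → (-28.77, -23.83).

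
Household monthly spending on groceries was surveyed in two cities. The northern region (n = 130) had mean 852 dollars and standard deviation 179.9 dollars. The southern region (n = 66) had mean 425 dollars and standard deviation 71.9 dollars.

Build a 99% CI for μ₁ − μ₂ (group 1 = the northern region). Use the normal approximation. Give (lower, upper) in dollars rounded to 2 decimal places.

(380.40, 473.60)

SE₁ = s₁/√n₁ = 179.9/√130 = 15.7783; SE₂ = 71.9/√66 = 8.8503.
Independent samples, unequal variances: SE_diff = √(SE₁² + SE₂²) = √(248.95475089 + 78.32781009) = 18.0910.
z* = 2.576, so margin of error = 2.576 × 18.0910 = 46.6024.
Difference in means = 852 − 425 = 427.0000.
427.0000 ± 46.6024 → (380.40, 473.60).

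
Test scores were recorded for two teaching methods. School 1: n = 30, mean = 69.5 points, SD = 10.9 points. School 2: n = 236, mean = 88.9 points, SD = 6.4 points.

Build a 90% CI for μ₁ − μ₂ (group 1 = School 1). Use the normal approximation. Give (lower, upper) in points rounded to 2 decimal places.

(-22.74, -16.06)

SE₁ = s₁/√n₁ = 10.9/√30 = 1.9901; SE₂ = 6.4/√236 = 0.4166.
Independent samples, unequal variances: SE_diff = √(SE₁² + SE₂²) = √(3.96049801 + 0.17355556) = 2.0332.
z* = 1.645, so margin of error = 1.645 × 2.0332 = 3.3446.
Difference in means = 69.5 − 88.9 = -19.4000.
-19.4000 ± 3.3446 → (-22.74, -16.06).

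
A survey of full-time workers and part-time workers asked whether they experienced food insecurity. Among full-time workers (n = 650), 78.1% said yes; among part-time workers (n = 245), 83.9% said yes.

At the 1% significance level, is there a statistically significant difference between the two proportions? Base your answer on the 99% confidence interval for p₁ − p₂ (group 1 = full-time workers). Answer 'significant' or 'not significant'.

The two standard errors are √(0.7810×0.2190/650) = 0.01622 and √(0.8390×0.1610/245) = 0.02348.
Because the samples are independent, SE_diff = √(0.01622² + 0.02348²) = 0.02854.
Using z* = 2.576 for 99%, ME = 2.576 × 0.02854 = 0.07352.
p̂₁ − p̂₂ = -0.0580; interval -0.0580 ± 0.07352 gives (-0.13152, 0.01552).
The interval (-0.13152, 0.01552) contains 0, so the difference is not significant.

not significant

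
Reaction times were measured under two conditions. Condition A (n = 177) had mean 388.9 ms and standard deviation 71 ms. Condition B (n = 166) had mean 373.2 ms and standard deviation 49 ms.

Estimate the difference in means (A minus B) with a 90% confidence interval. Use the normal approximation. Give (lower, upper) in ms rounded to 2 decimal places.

Per-group SEs: s₁/√n₁ = 71/√177 = 5.3367, s₂/√n₂ = 49/√166 = 3.8031.
Unpooled SE of the difference: √(28.48036689 + 14.46356961) = 6.5532.
Margin of error = z* · SE = 1.645 × 6.5532 = 10.7800.
x̄₁ − x̄₂ = 388.9 − 373.2 = 15.7000.
CI: 15.7000 ± 10.7800 = (4.92, 26.48).

(4.92, 26.48)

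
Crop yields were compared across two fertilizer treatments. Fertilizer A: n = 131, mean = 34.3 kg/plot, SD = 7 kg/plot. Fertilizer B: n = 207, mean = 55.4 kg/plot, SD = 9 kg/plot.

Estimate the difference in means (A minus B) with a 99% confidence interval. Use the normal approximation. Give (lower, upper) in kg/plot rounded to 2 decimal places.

(-23.35, -18.85)

Per-group SEs: s₁/√n₁ = 7/√131 = 0.6116, s₂/√n₂ = 9/√207 = 0.6255.
Unpooled SE of the difference: √(0.37405456 + 0.39125025) = 0.8748.
Margin of error = z* · SE = 2.576 × 0.8748 = 2.2535.
x̄₁ − x̄₂ = 34.3 − 55.4 = -21.1000.
CI: -21.1000 ± 2.2535 = (-23.35, -18.85).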